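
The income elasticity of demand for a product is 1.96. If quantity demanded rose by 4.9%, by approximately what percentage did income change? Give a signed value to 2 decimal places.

2.50

%ΔQ ≈ E × %ΔI ⇒ %ΔI = %ΔQ / E = (4.9%)/(1.96) = 2.50%.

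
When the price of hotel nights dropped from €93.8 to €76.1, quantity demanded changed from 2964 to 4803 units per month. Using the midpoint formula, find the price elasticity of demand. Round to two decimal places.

-2.27

%ΔQ = (4803 − 2964)/[(2964 + 4803)/2] = 1839/3883.5 ≈ 0.4735.
%ΔP = (76.1 − 93.8)/[(93.8 + 76.1)/2] = -17.7/84.95 ≈ -0.2084.
Arc elasticity E = %ΔQ/%ΔP ≈ 0.4735/-0.2084 ≈ -2.27.
|E| > 1: demand is elastic over this range.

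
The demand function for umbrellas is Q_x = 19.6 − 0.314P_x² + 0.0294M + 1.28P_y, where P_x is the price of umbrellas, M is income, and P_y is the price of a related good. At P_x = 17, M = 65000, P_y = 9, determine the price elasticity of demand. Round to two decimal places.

-0.10

Evaluating quantity at (P_x, M, P_y) gives Q_x = 19.6 − 0.314(17)² + 0.0294(65000) + 1.28(9) = 19.6 − 90.746 + 1911 + 11.52 = 1851.374.
∂Q_x/∂P_x = −2·0.314·P_x = -10.676, so E_p = -10.676·(17/1851.374) ≈ -0.10.
|E_p| < 1: demand is inelastic.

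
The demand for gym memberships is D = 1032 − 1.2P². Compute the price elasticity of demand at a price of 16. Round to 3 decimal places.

-0.848

At P = 16, D = 724.8.
dD/dP = −2·1.2·P = −38.4.
Point elasticity E = (dD/dP)·(P/D) = -38.4 × 16/724.8 ≈ -0.848.
|E| < 1, so demand is inelastic at this price.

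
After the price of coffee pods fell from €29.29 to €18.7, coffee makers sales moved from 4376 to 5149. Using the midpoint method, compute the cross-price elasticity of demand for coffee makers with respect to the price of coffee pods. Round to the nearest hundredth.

%ΔQ_x = (5149 − 4376)/[(4376+5149)/2] = 773/4762.5 ≈ 0.1623.
%ΔP_y = (18.7 − 29.29)/[(29.29+18.7)/2] ≈ -0.4413.
E_xy = 0.1623/-0.4413 ≈ -0.37.
E_xy < 0, so coffee makers and coffee pods are complements.

-0.37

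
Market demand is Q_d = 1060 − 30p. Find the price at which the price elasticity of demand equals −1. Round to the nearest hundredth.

For linear demand Q_d = a − bp, E = −bp/(a − bp). |E| = 1 ⇒ bp = a − bp ⇒ p = a/(2b).
p = 1060/(2·30) ≈ 17.67.

17.67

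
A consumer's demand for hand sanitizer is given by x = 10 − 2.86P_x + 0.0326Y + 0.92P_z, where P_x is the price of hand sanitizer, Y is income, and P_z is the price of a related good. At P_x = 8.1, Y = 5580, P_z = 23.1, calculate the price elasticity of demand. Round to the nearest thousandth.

-0.122

Evaluating quantity at (P_x, Y, P_z) gives x = 10 − 2.86(8.1) + 0.0326(5580) + 0.92(23.1) = 10 − 23.166 + 181.908 + 21.252 = 189.994.
∂x/∂P_x = −2.86, so E_p = (−2.86)·(8.1/189.994) ≈ -0.122.
|E_p| < 1: demand is inelastic.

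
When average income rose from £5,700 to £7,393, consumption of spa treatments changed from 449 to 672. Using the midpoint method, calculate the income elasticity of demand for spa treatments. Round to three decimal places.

1.538

%ΔQ = (672 − 449)/[(449+672)/2] = 223/560.5 ≈ 0.3979.
%ΔM = (7,393 − 5,700)/[(5,700+7,393)/2] = 1693/6546.5 ≈ 0.2586.
E_I = %ΔQ/%ΔM ≈ 1.538.
E_I > 1: normal good (luxury).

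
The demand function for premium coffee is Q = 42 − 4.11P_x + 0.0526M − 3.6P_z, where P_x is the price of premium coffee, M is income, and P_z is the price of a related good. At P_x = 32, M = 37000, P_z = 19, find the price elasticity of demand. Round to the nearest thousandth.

-0.074

First evaluate Q: 42 − 4.11(32) + 0.0526(37000) − 3.6(19) = 42 − 131.52 + 1946.2 − 68.4 = 1788.28.
∂Q/∂P_x = −4.11, so E_p = (−4.11)·(32/1788.28) ≈ -0.074.
|E_p| < 1: demand is inelastic.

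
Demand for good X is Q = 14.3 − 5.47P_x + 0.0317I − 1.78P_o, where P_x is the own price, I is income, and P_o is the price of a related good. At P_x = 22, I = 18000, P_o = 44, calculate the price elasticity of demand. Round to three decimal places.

Substituting, Q = 14.3 − 5.47(22) + 0.0317(18000) − 1.78(44) = 14.3 − 120.34 + 570.6 − 78.32 = 386.24.
∂Q/∂P_x = −5.47, so E_p = (−5.47)·(22/386.24) ≈ -0.312.
|E_p| < 1: demand is inelastic.

-0.312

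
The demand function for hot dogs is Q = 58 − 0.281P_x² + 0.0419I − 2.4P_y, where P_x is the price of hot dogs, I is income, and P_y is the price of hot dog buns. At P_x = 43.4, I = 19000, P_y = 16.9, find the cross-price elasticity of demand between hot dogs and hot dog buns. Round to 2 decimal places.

-0.14

Substituting, Q = 58 − 0.281(43.4)² + 0.0419(19000) − 2.4(16.9) = 58 − 529.2804 + 796.1 − 40.56 = 284.2596.
∂Q/∂P_y = −2.4, so E_xy = -2.4·(16.9/284.2596) ≈ -0.14.
E_xy < 0: the goods are complements.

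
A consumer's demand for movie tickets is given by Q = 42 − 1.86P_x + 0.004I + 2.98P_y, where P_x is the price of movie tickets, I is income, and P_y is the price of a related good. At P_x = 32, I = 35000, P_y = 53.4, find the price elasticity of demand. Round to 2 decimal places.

Substituting, Q = 42 − 1.86(32) + 0.004(35000) + 2.98(53.4) = 42 − 59.52 + 140 + 159.132 = 281.612.
∂Q/∂P_x = −1.86, so E_p = (−1.86)·(32/281.612) ≈ -0.21.
|E_p| < 1: demand is inelastic.

-0.21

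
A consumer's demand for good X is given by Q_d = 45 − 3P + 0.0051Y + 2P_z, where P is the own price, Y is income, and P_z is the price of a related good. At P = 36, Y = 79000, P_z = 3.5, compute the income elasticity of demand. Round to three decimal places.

Evaluating quantity at (P, Y, P_z) gives Q_d = 45 − 3(36) + 0.0051(79000) + 2(3.5) = 45 − 108 + 402.9 + 7 = 346.9.
∂Q_d/∂Y = +0.0051, so E_I = 0.0051·(79000/346.9) ≈ 1.161.
E_I > 1: normal good (luxury).

1.161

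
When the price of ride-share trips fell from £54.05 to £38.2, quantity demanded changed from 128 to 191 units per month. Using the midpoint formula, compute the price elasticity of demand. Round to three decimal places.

%ΔQ = (191 − 128)/[(128 + 191)/2] = 63/159.5 ≈ 0.3950.
%Δp = (38.2 − 54.05)/[(54.05 + 38.2)/2] = -15.85/46.125 ≈ -0.3436.
Arc elasticity E = %ΔQ/%Δp ≈ 0.3950/-0.3436 ≈ -1.149.
|E| > 1: demand is elastic over this range.

-1.149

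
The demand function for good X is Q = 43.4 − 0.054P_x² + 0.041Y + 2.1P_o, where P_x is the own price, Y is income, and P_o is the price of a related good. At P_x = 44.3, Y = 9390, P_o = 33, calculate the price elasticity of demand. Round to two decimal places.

First evaluate Q: 43.4 − 0.054(44.3)² + 0.041(9390) + 2.1(33) = 43.4 − 105.9745 + 384.99 + 69.3 = 391.7155.
∂Q/∂P_x = −2·0.054·P_x = -4.7844, so E_p = -4.7844·(44.3/391.7155) ≈ -0.54.
|E_p| < 1: demand is inelastic.

-0.54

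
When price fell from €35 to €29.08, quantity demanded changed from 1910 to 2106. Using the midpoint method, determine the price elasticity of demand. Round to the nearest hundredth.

-0.53

%ΔQ = (2106 − 1910)/[(1910 + 2106)/2] = 196/2008 ≈ 0.0976.
%ΔP = (29.08 − 35)/[(35 + 29.08)/2] = -5.92/32.04 ≈ -0.1848.
Arc elasticity E = %ΔQ/%ΔP ≈ 0.0976/-0.1848 ≈ -0.53.
|E| < 1: demand is inelastic over this range.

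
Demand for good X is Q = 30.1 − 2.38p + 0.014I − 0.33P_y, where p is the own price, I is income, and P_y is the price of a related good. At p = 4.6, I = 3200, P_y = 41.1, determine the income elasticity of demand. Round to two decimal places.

At the given point, Q = 30.1 − 2.38(4.6) + 0.014(3200) − 0.33(41.1) = 30.1 − 10.948 + 44.8 − 13.563 = 50.389.
∂Q/∂I = +0.014, so E_I = 0.014·(3200/50.389) ≈ 0.89.
E_I ∈ (0,1): normal good (necessity).

0.89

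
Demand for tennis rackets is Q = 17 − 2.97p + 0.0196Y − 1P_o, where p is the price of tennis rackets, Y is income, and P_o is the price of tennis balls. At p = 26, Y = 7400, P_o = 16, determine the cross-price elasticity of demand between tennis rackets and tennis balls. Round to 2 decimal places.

At the given point, Q = 17 − 2.97(26) + 0.0196(7400) − 1(16) = 17 − 77.22 + 145.04 − 16 = 68.82.
∂Q/∂P_o = −1, so E_xy = -1·(16/68.82) ≈ -0.23.
E_xy < 0: the goods are complements.

-0.23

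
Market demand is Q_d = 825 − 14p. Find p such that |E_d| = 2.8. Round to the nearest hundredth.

43.42

Set −bp/(a − bp) = −2.8 ⇒ bp = 2.8(a − bp) ⇒ bp(1+2.8) = 2.8·a.
p = 2.8·825/(14·3.8) ≈ 43.42.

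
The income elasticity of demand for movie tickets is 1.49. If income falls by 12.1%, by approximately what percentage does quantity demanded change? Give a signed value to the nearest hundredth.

-18.03

%ΔQ ≈ E × %ΔI = (1.49) × (-12.1%) ≈ -18.03%.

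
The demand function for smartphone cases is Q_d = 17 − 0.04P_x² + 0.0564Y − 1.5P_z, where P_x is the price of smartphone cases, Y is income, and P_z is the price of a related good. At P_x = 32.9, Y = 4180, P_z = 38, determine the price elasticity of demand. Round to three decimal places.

-0.568

First evaluate Q_d: 17 − 0.04(32.9)² + 0.0564(4180) − 1.5(38) = 17 − 43.2964 + 235.752 − 57 = 152.4556.
∂Q_d/∂P_x = −2·0.04·P_x = -2.632, so E_p = -2.632·(32.9/152.4556) ≈ -0.568.
|E_p| < 1: demand is inelastic.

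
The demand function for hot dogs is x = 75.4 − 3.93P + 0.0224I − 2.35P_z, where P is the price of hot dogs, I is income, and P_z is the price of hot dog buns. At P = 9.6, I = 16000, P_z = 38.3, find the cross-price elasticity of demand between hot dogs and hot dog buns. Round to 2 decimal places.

x = 75.4 − 3.93(9.6) + 0.0224(16000) − 2.35(38.3) = 75.4 − 37.728 + 358.4 − 90.005 = 306.067.
∂x/∂P_z = −2.35, so E_xy = -2.35·(38.3/306.067) ≈ -0.29.
E_xy < 0: the goods are complements.

-0.29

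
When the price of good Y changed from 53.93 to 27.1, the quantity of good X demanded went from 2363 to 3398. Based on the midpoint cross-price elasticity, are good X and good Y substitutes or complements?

complements

%ΔQ_x = (3398 − 2363)/[(2363+3398)/2] = 1035/2880.5 ≈ 0.3593.
%ΔP_y = (27.1 − 53.93)/[(53.93+27.1)/2] ≈ -0.6622.
E_xy = 0.3593/-0.6622 ≈ -0.543.
E_xy < 0, so the goods are complements.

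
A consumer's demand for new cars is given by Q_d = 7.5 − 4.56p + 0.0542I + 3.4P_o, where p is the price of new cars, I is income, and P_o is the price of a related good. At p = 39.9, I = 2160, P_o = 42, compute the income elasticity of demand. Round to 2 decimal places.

1.37

Q_d = 7.5 − 4.56(39.9) + 0.0542(2160) + 3.4(42) = 7.5 − 181.944 + 117.072 + 142.8 = 85.428.
∂Q_d/∂I = +0.0542, so E_I = 0.0542·(2160/85.428) ≈ 1.37.
E_I > 1: normal good (luxury).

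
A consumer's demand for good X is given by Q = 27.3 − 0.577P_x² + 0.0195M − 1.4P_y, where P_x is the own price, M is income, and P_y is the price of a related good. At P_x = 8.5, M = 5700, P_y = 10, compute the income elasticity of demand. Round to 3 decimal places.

1.343

Evaluating quantity at (P_x, M, P_y) gives Q = 27.3 − 0.577(8.5)² + 0.0195(5700) − 1.4(10) = 27.3 − 41.6883 + 111.15 − 14 = 82.7618.
∂Q/∂M = +0.0195, so E_I = 0.0195·(5700/82.7618) ≈ 1.343.
E_I > 1: normal good (luxury).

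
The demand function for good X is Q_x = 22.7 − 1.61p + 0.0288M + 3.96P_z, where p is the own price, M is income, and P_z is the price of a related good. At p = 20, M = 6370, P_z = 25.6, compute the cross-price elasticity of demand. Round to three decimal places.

0.368

Q_x = 22.7 − 1.61(20) + 0.0288(6370) + 3.96(25.6) = 22.7 − 32.2 + 183.456 + 101.376 = 275.332.
∂Q_x/∂P_z = +3.96, so E_xy = 3.96·(25.6/275.332) ≈ 0.368.
E_xy > 0: the goods are substitutes.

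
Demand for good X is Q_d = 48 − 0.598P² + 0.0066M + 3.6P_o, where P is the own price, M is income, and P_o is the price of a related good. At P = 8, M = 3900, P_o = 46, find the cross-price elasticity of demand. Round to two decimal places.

Substituting, Q_d = 48 − 0.598(8)² + 0.0066(3900) + 3.6(46) = 48 − 38.272 + 25.74 + 165.6 = 201.068.
∂Q_d/∂P_o = +3.6, so E_xy = 3.6·(46/201.068) ≈ 0.82.
E_xy > 0: the goods are substitutes.

0.82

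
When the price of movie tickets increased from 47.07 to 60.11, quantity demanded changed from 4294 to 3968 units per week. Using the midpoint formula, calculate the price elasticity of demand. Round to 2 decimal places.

-0.32

%Δq = (3968 − 4294)/[(4294 + 3968)/2] = -326/4131 ≈ -0.0789.
%Δp = (60.11 − 47.07)/[(47.07 + 60.11)/2] = 13.04/53.59 ≈ 0.2433.
Arc elasticity E = %Δq/%Δp ≈ -0.0789/0.2433 ≈ -0.32.
|E| < 1: demand is inelastic over this range.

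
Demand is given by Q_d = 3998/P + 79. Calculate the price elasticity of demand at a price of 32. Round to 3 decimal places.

At P = 32, Q_d = 203.9375.
dQ_d/dP = −3998/P² = −3.9043.
Point elasticity E = (dQ_d/dP)·(P/Q_d) = -3.9043 × 32/203.9375 ≈ -0.613.
|E| < 1, so demand is inelastic at this price.

-0.613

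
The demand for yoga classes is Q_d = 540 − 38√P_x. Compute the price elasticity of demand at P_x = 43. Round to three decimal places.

At P_x = 43, Q_d = 290.8173.
dQ_d/dP_x = −38/(2√P_x) = −38/(2·6.5574).
Point elasticity E = (dQ_d/dP_x)·(P_x/Q_d) = -2.8975 × 43/290.8173 ≈ -0.428.
|E| < 1, so demand is inelastic at this price.

-0.428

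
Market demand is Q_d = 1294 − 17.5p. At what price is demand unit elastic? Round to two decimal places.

36.97

For linear demand Q_d = a − bp, E = −bp/(a − bp). |E| = 1 ⇒ bp = a − bp ⇒ p = a/(2b).
p = 1294/(2·17.5) ≈ 36.97.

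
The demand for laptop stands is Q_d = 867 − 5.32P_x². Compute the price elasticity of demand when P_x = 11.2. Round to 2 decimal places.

-6.68

At P_x = 11.2, Q_d = 199.6592.
dQ_d/dP_x = −2·5.32·P_x = −119.168.
Point elasticity E = (dQ_d/dP_x)·(P_x/Q_d) = -119.168 × 11.2/199.6592 ≈ -6.68.
|E| > 1, so demand is elastic at this price.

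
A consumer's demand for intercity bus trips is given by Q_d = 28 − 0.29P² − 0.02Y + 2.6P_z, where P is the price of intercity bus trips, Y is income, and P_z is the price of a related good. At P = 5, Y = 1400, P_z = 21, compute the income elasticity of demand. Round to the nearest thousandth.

Substituting, Q_d = 28 − 0.29(5)² − 0.02(1400) + 2.6(21) = 28 − 7.25 − 28 + 54.6 = 47.35.
∂Q_d/∂Y = −0.02, so E_I = -0.02·(1400/47.35) ≈ -0.591.
E_I < 0: inferior good.

-0.591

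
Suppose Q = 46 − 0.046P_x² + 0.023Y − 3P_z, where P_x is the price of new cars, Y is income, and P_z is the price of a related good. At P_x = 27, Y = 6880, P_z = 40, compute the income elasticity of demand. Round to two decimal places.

3.12

Evaluating quantity at (P_x, Y, P_z) gives Q = 46 − 0.046(27)² + 0.023(6880) − 3(40) = 46 − 33.534 + 158.24 − 120 = 50.706.
∂Q/∂Y = +0.023, so E_I = 0.023·(6880/50.706) ≈ 3.12.
E_I > 1: normal good (luxury).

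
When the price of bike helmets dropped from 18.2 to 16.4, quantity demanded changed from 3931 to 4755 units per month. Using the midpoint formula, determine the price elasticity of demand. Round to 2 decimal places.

-1.82

%Δq = (4755 − 3931)/[(3931 + 4755)/2] = 824/4343 ≈ 0.1897.
%ΔP = (16.4 − 18.2)/[(18.2 + 16.4)/2] = -1.8/17.3 ≈ -0.1040.
Arc elasticity E = %Δq/%ΔP ≈ 0.1897/-0.1040 ≈ -1.82.
|E| > 1: demand is elastic over this range.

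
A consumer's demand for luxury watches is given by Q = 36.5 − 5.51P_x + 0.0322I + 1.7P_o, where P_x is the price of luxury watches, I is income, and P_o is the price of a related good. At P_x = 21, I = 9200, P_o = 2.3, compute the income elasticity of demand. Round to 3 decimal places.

1.341

Evaluating quantity at (P_x, I, P_o) gives Q = 36.5 − 5.51(21) + 0.0322(9200) + 1.7(2.3) = 36.5 − 115.71 + 296.24 + 3.91 = 220.94.
∂Q/∂I = +0.0322, so E_I = 0.0322·(9200/220.94) ≈ 1.341.
E_I > 1: normal good (luxury).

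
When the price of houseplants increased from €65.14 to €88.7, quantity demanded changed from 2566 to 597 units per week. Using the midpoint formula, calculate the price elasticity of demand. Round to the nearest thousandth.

%Δq = (597 − 2566)/[(2566 + 597)/2] = -1969/1581.5 ≈ -1.2450.
%Δp = (88.7 − 65.14)/[(65.14 + 88.7)/2] = 23.56/76.92 ≈ 0.3063.
Arc elasticity E = %Δq/%Δp ≈ -1.2450/0.3063 ≈ -4.065.
|E| > 1: demand is elastic over this range.

-4.065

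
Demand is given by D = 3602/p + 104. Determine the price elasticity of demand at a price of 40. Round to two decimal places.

-0.46

At p = 40, D = 194.05.
dD/dp = −3602/p² = −2.2513.
Point elasticity E = (dD/dp)·(p/D) = -2.2513 × 40/194.05 ≈ -0.46.
|E| < 1, so demand is inelastic at this price.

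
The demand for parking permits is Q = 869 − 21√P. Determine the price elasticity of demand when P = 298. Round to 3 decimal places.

At P = 298, Q = 506.4838.
dQ/dP = −21/(2√P) = −21/(2·17.2627).
Point elasticity E = (dQ/dP)·(P/Q) = -0.6082 × 298/506.4838 ≈ -0.358.
|E| < 1, so demand is inelastic at this price.

-0.358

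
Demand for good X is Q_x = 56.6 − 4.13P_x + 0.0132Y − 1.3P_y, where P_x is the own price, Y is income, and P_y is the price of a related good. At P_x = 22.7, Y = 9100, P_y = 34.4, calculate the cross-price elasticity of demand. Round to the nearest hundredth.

At the given point, Q_x = 56.6 − 4.13(22.7) + 0.0132(9100) − 1.3(34.4) = 56.6 − 93.751 + 120.12 − 44.72 = 38.249.
∂Q_x/∂P_y = −1.3, so E_xy = -1.3·(34.4/38.249) ≈ -1.17.
E_xy < 0: the goods are complements.

-1.17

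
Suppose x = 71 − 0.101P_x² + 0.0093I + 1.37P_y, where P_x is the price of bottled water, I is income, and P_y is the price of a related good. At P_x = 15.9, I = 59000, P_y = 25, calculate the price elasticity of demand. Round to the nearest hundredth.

-0.08

Substituting, x = 71 − 0.101(15.9)² + 0.0093(59000) + 1.37(25) = 71 − 25.5338 + 548.7 + 34.25 = 628.4162.
∂x/∂P_x = −2·0.101·P_x = -3.2118, so E_p = -3.2118·(15.9/628.4162) ≈ -0.08.
|E_p| < 1: demand is inelastic.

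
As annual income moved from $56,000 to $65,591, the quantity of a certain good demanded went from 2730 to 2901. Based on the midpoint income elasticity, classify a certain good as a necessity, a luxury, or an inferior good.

necessity

%ΔQ = (2901 − 2730)/[(2730+2901)/2] = 171/2815.5 ≈ 0.0607.
%ΔM = (65,591 − 56,000)/[(56,000+65,591)/2] = 9591/60795.5 ≈ 0.1578.
E_I = %ΔQ/%ΔM ≈ 0.385.
E_I ∈ (0,1): normal good (necessity).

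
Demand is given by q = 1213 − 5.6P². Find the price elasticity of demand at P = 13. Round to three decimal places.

-7.100

At P = 13, q = 266.6.
dq/dP = −2·5.6·P = −145.6.
Point elasticity E = (dq/dP)·(P/q) = -145.6 × 13/266.6 ≈ -7.100.
|E| > 1, so demand is elastic at this price.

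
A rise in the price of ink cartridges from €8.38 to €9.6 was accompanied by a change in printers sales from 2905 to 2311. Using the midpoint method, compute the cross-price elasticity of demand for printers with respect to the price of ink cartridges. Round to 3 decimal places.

-1.678

%ΔQ_x = (2311 − 2905)/[(2905+2311)/2] = -594/2608 ≈ -0.2278.
%ΔP_y = (9.6 − 8.38)/[(8.38+9.6)/2] ≈ 0.1357.
E_xy = -0.2278/0.1357 ≈ -1.678.
E_xy < 0, so printers and ink cartridges are complements.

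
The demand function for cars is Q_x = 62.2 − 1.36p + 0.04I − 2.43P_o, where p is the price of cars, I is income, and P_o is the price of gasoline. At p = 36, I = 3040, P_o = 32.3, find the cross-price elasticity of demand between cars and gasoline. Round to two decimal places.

-1.39

Substituting, Q_x = 62.2 − 1.36(36) + 0.04(3040) − 2.43(32.3) = 62.2 − 48.96 + 121.6 − 78.489 = 56.351.
∂Q_x/∂P_o = −2.43, so E_xy = -2.43·(32.3/56.351) ≈ -1.39.
E_xy < 0: the goods are complements.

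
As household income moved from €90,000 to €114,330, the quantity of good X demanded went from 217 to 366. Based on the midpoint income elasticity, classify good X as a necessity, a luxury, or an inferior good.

%ΔQ = (366 − 217)/[(217+366)/2] = 149/291.5 ≈ 0.5111.
%ΔI = (114,330 − 90,000)/[(90,000+114,330)/2] = 24330/102165 ≈ 0.2381.
E_I = %ΔQ/%ΔI ≈ 2.146.
E_I > 1: normal good (luxury).

luxury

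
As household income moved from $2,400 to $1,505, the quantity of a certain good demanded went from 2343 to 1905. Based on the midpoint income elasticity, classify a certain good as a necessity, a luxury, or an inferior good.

%ΔQ = (1905 − 2343)/[(2343+1905)/2] = -438/2124 ≈ -0.2062.
%ΔI = (1,505 − 2,400)/[(2,400+1,505)/2] = -895/1952.5 ≈ -0.4584.
E_I = %ΔQ/%ΔI ≈ 0.450.
E_I ∈ (0,1): normal good (necessity).

necessity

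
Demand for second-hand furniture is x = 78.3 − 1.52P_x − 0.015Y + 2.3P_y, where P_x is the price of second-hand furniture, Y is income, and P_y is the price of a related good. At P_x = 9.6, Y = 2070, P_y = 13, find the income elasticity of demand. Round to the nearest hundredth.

At the given point, x = 78.3 − 1.52(9.6) − 0.015(2070) + 2.3(13) = 78.3 − 14.592 − 31.05 + 29.9 = 62.558.
∂x/∂Y = −0.015, so E_I = -0.015·(2070/62.558) ≈ -0.50.
E_I < 0: inferior good.

-0.50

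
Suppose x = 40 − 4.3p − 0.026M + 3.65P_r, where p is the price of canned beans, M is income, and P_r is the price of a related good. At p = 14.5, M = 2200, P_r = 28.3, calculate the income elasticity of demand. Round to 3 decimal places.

-2.409

Substituting, x = 40 − 4.3(14.5) − 0.026(2200) + 3.65(28.3) = 40 − 62.35 − 57.2 + 103.295 = 23.745.
∂x/∂M = −0.026, so E_I = -0.026·(2200/23.745) ≈ -2.409.
E_I < 0: inferior good.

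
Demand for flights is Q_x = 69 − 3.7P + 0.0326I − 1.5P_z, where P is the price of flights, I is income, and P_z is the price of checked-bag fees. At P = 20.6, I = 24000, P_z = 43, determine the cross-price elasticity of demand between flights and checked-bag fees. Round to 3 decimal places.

Evaluating quantity at (P, I, P_z) gives Q_x = 69 − 3.7(20.6) + 0.0326(24000) − 1.5(43) = 69 − 76.22 + 782.4 − 64.5 = 710.68.
∂Q_x/∂P_z = −1.5, so E_xy = -1.5·(43/710.68) ≈ -0.091.
E_xy < 0: the goods are complements.

-0.091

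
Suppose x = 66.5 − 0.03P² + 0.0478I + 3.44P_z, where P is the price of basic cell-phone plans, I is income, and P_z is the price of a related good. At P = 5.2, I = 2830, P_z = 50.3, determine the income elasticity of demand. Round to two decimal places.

0.36

At the given point, x = 66.5 − 0.03(5.2)² + 0.0478(2830) + 3.44(50.3) = 66.5 − 0.8112 + 135.274 + 173.032 = 373.9948.
∂x/∂I = +0.0478, so E_I = 0.0478·(2830/373.9948) ≈ 0.36.
E_I ∈ (0,1): normal good (necessity).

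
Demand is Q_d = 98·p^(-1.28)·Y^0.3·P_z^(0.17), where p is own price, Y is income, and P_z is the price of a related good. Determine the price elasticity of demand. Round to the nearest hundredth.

-1.28

For a Cobb–Douglas (constant-elasticity) form Q_d = A·p^α·…, the elasticity with respect to p equals the exponent α at every point.
Here the exponent on p is -1.28, so the price elasticity of demand is -1.28.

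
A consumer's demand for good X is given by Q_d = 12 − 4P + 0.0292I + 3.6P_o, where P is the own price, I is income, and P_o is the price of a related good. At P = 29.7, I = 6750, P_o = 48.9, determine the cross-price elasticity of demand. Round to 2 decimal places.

First evaluate Q_d: 12 − 4(29.7) + 0.0292(6750) + 3.6(48.9) = 12 − 118.8 + 197.1 + 176.04 = 266.34.
∂Q_d/∂P_o = +3.6, so E_xy = 3.6·(48.9/266.34) ≈ 0.66.
E_xy > 0: the goods are substitutes.

0.66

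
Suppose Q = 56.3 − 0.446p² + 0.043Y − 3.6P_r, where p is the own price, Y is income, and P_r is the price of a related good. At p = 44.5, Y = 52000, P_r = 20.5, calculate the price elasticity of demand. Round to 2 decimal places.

Substituting, Q = 56.3 − 0.446(44.5)² + 0.043(52000) − 3.6(20.5) = 56.3 − 883.1915 + 2236 − 73.8 = 1335.3085.
∂Q/∂p = −2·0.446·p = -39.694, so E_p = -39.694·(44.5/1335.3085) ≈ -1.32.
|E_p| > 1: demand is elastic.

-1.32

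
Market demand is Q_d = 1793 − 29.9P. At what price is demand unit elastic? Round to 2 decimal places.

For linear demand Q_d = a − bP, E = −bP/(a − bP). |E| = 1 ⇒ bP = a − bP ⇒ P = a/(2b).
P = 1793/(2·29.9) ≈ 29.98.

29.98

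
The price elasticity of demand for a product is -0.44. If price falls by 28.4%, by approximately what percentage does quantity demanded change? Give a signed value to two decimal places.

12.50

%ΔQ ≈ E × %ΔP = (-0.44) × (-28.4%) ≈ 12.50%.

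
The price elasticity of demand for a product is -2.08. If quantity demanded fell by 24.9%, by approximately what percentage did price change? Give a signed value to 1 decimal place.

%ΔQ ≈ E × %ΔP ⇒ %ΔP = %ΔQ / E = (-24.9%)/(-2.08) ≈ 12.0%.

12.0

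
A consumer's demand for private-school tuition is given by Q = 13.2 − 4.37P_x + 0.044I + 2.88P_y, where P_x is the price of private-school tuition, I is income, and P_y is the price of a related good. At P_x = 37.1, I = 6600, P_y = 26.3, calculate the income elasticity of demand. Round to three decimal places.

Substituting, Q = 13.2 − 4.37(37.1) + 0.044(6600) + 2.88(26.3) = 13.2 − 162.127 + 290.4 + 75.744 = 217.217.
∂Q/∂I = +0.044, so E_I = 0.044·(6600/217.217) ≈ 1.337.
E_I > 1: normal good (luxury).

1.337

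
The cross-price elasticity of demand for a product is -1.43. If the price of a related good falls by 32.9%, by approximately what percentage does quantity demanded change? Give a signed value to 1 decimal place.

%ΔQ ≈ E × %ΔP_y = (-1.43) × (-32.9%) ≈ 47.0%.

47.0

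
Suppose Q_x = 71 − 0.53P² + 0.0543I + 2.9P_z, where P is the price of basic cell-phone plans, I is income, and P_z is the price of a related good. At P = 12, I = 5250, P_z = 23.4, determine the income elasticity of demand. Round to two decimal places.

Substituting, Q_x = 71 − 0.53(12)² + 0.0543(5250) + 2.9(23.4) = 71 − 76.32 + 285.075 + 67.86 = 347.615.
∂Q_x/∂I = +0.0543, so E_I = 0.0543·(5250/347.615) ≈ 0.82.
E_I ∈ (0,1): normal good (necessity).

0.82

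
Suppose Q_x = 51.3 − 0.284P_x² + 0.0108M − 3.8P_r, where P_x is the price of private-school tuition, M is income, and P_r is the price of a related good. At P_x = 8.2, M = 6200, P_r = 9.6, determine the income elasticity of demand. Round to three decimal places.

1.068

Evaluating quantity at (P_x, M, P_r) gives Q_x = 51.3 − 0.284(8.2)² + 0.0108(6200) − 3.8(9.6) = 51.3 − 19.0962 + 66.96 − 36.48 = 62.6838.
∂Q_x/∂M = +0.0108, so E_I = 0.0108·(6200/62.6838) ≈ 1.068.
E_I > 1: normal good (luxury).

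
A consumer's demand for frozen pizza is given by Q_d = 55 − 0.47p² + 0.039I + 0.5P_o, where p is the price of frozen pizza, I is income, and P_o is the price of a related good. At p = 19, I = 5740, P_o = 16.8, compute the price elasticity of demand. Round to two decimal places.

-2.89

Evaluating quantity at (p, I, P_o) gives Q_d = 55 − 0.47(19)² + 0.039(5740) + 0.5(16.8) = 55 − 169.67 + 223.86 + 8.4 = 117.59.
∂Q_d/∂p = −2·0.47·p = -17.86, so E_p = -17.86·(19/117.59) ≈ -2.89.
|E_p| > 1: demand is elastic.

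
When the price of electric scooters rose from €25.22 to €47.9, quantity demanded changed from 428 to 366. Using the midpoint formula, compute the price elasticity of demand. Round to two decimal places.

%Δq = (366 − 428)/[(428 + 366)/2] = -62/397 ≈ -0.1562.
%Δp = (47.9 − 25.22)/[(25.22 + 47.9)/2] = 22.68/36.56 ≈ 0.6204.
Arc elasticity E = %Δq/%Δp ≈ -0.1562/0.6204 ≈ -0.25.
|E| < 1: demand is inelastic over this range.

-0.25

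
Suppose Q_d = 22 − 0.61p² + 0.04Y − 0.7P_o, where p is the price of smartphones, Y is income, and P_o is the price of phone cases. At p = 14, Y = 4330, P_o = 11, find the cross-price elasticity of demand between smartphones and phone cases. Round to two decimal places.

Substituting, Q_d = 22 − 0.61(14)² + 0.04(4330) − 0.7(11) = 22 − 119.56 + 173.2 − 7.7 = 67.94.
∂Q_d/∂P_o = −0.7, so E_xy = -0.7·(11/67.94) ≈ -0.11.
E_xy < 0: the goods are complements.

-0.11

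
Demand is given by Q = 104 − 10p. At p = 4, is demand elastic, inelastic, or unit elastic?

At p = 4, Q = 64.
dQ/dp = −10.
Point elasticity E = (dQ/dp)·(p/Q) = -10 × 4/64 ≈ -0.625.
|E| ≈ 0.625 < 1, so demand is inelastic.

inelastic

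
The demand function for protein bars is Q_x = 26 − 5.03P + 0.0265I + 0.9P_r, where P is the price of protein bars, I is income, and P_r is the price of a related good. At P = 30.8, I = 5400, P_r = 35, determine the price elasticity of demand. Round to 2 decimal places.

-3.39

At the given point, Q_x = 26 − 5.03(30.8) + 0.0265(5400) + 0.9(35) = 26 − 154.924 + 143.1 + 31.5 = 45.676.
∂Q_x/∂P = −5.03, so E_p = (−5.03)·(30.8/45.676) ≈ -3.39.
|E_p| > 1: demand is elastic.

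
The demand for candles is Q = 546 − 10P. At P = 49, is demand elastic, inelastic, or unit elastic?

At P = 49, Q = 56.
dQ/dP = −10.
Point elasticity E = (dQ/dP)·(P/Q) = -10 × 49/56 ≈ -8.750.
|E| ≈ 8.750 > 1, so demand is elastic.

elastic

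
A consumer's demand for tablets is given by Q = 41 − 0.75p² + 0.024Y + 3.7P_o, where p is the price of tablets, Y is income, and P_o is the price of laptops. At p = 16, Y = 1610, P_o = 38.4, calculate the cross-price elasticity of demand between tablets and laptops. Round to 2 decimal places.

4.78

First evaluate Q: 41 − 0.75(16)² + 0.024(1610) + 3.7(38.4) = 41 − 192 + 38.64 + 142.08 = 29.72.
∂Q/∂P_o = +3.7, so E_xy = 3.7·(38.4/29.72) ≈ 4.78.
E_xy > 0: the goods are substitutes.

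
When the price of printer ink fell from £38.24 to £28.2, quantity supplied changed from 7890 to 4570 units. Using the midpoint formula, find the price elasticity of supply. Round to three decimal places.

%Δq = (4570 − 7890)/[(7890 + 4570)/2] = -3320/6230 ≈ -0.5329.
%Δp = (28.2 − 38.24)/[(38.24 + 28.2)/2] = -10.04/33.22 ≈ -0.3022.
Arc elasticity E = %Δq/%Δp ≈ -0.5329/-0.3022 ≈ 1.763.
|E| > 1: supply is elastic over this range.

1.763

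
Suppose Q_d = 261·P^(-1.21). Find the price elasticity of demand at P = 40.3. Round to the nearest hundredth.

-1.21

For a Cobb–Douglas (constant-elasticity) form Q_d = A·P^α·…, the elasticity with respect to P equals the exponent α at every point.
Here the exponent on P is -1.21, so the price elasticity of demand is -1.21.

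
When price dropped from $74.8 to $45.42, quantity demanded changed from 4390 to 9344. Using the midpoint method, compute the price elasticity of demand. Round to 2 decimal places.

%Δq = (9344 − 4390)/[(4390 + 9344)/2] = 4954/6867 ≈ 0.7214.
%ΔP = (45.42 − 74.8)/[(74.8 + 45.42)/2] = -29.38/60.11 ≈ -0.4888.
Arc elasticity E = %Δq/%ΔP ≈ 0.7214/-0.4888 ≈ -1.48.
|E| > 1: demand is elastic over this range.

-1.48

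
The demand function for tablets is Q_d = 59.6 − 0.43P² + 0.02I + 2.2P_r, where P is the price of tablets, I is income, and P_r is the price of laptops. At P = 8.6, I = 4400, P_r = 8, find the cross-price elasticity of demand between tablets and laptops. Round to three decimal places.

0.132

Q_d = 59.6 − 0.43(8.6)² + 0.02(4400) + 2.2(8) = 59.6 − 31.8028 + 88 + 17.6 = 133.3972.
∂Q_d/∂P_r = +2.2, so E_xy = 2.2·(8/133.3972) ≈ 0.132.
E_xy > 0: the goods are substitutes.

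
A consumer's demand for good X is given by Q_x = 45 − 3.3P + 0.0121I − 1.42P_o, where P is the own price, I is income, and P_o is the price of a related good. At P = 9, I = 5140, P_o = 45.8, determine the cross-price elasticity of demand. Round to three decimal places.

-5.220

First evaluate Q_x: 45 − 3.3(9) + 0.0121(5140) − 1.42(45.8) = 45 − 29.7 + 62.194 − 65.036 = 12.458.
∂Q_x/∂P_o = −1.42, so E_xy = -1.42·(45.8/12.458) ≈ -5.220.
E_xy < 0: the goods are complements.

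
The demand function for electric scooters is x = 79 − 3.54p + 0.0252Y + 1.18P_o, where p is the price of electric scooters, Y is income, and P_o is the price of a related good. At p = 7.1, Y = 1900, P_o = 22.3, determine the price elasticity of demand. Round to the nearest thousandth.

Evaluating quantity at (p, Y, P_o) gives x = 79 − 3.54(7.1) + 0.0252(1900) + 1.18(22.3) = 79 − 25.134 + 47.88 + 26.314 = 128.06.
∂x/∂p = −3.54, so E_p = (−3.54)·(7.1/128.06) ≈ -0.196.
|E_p| < 1: demand is inelastic.

-0.196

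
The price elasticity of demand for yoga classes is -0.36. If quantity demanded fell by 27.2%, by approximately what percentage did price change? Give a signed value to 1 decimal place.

75.6

%ΔQ ≈ E × %ΔP ⇒ %ΔP = %ΔQ / E = (-27.2%)/(-0.36) ≈ 75.6%.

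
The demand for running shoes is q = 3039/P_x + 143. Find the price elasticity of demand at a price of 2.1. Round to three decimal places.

At P_x = 2.1, q = 1590.1429.
dq/dP_x = −3039/P_x² = −689.1156.
Point elasticity E = (dq/dP_x)·(P_x/q) = -689.1156 × 2.1/1590.1429 ≈ -0.910.
|E| < 1, so demand is inelastic at this price.

-0.910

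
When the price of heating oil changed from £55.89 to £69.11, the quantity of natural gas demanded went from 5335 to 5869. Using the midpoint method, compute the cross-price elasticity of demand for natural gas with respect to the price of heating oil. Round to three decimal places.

%ΔQ_x = (5869 − 5335)/[(5335+5869)/2] = 534/5602 ≈ 0.0953.
%ΔP_y = (69.11 − 55.89)/[(55.89+69.11)/2] ≈ 0.2115.
E_xy = 0.0953/0.2115 ≈ 0.451.
E_xy > 0, so natural gas and heating oil are substitutes.

0.451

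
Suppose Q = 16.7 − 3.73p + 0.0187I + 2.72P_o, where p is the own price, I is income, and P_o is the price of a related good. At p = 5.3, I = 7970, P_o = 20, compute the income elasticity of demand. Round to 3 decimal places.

Evaluating quantity at (p, I, P_o) gives Q = 16.7 − 3.73(5.3) + 0.0187(7970) + 2.72(20) = 16.7 − 19.769 + 149.039 + 54.4 = 200.37.
∂Q/∂I = +0.0187, so E_I = 0.0187·(7970/200.37) ≈ 0.744.
E_I ∈ (0,1): normal good (necessity).

0.744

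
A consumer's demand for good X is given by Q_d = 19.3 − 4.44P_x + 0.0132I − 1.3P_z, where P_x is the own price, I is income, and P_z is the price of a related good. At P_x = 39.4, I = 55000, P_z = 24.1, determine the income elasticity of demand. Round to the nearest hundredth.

1.35

First evaluate Q_d: 19.3 − 4.44(39.4) + 0.0132(55000) − 1.3(24.1) = 19.3 − 174.936 + 726 − 31.33 = 539.034.
∂Q_d/∂I = +0.0132, so E_I = 0.0132·(55000/539.034) ≈ 1.35.
E_I > 1: normal good (luxury).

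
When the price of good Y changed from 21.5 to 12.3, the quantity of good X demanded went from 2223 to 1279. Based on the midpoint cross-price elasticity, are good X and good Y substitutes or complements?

substitutes

%ΔQ_x = (1279 − 2223)/[(2223+1279)/2] = -944/1751 ≈ -0.5391.
%ΔP_y = (12.3 − 21.5)/[(21.5+12.3)/2] ≈ -0.5444.
E_xy = -0.5391/-0.5444 ≈ 0.990.
E_xy > 0, so the goods are substitutes.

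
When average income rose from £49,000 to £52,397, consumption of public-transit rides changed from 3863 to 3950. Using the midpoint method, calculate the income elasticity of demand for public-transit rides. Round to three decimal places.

%ΔQ = (3950 − 3863)/[(3863+3950)/2] = 87/3906.5 ≈ 0.0223.
%ΔY = (52,397 − 49,000)/[(49,000+52,397)/2] = 3397/50698.5 ≈ 0.0670.
E_I = %ΔQ/%ΔY ≈ 0.332.
E_I ∈ (0,1): normal good (necessity).

0.332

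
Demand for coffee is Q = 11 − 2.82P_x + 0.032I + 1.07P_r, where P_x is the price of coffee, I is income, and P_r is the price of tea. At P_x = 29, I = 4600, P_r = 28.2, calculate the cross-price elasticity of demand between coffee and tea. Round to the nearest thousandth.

0.283

Evaluating quantity at (P_x, I, P_r) gives Q = 11 − 2.82(29) + 0.032(4600) + 1.07(28.2) = 11 − 81.78 + 147.2 + 30.174 = 106.594.
∂Q/∂P_r = +1.07, so E_xy = 1.07·(28.2/106.594) ≈ 0.283.
E_xy > 0: the goods are substitutes.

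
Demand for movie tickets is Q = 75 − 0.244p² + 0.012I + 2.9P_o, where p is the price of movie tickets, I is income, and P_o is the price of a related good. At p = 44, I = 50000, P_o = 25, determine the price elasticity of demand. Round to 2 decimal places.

-3.43

First evaluate Q: 75 − 0.244(44)² + 0.012(50000) + 2.9(25) = 75 − 472.384 + 600 + 72.5 = 275.116.
∂Q/∂p = −2·0.244·p = -21.472, so E_p = -21.472·(44/275.116) ≈ -3.43.
|E_p| > 1: demand is elastic.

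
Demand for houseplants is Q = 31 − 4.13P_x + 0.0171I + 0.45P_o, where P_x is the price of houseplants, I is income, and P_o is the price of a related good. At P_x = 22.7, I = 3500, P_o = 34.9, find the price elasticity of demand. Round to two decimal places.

Q = 31 − 4.13(22.7) + 0.0171(3500) + 0.45(34.9) = 31 − 93.751 + 59.85 + 15.705 = 12.804.
∂Q/∂P_x = −4.13, so E_p = (−4.13)·(22.7/12.804) ≈ -7.32.
|E_p| > 1: demand is elastic.

-7.32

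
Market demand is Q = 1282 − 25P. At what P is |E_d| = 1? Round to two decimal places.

For linear demand Q = a − bP, E = −bP/(a − bP). |E| = 1 ⇒ bP = a − bP ⇒ P = a/(2b).
P = 1282/(2·25) = 25.64.

25.64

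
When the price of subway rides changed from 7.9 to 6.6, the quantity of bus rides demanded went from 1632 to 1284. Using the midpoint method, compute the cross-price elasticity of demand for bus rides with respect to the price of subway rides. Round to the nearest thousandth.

1.331

%ΔQ_x = (1284 − 1632)/[(1632+1284)/2] = -348/1458 ≈ -0.2387.
%ΔP_y = (6.6 − 7.9)/[(7.9+6.6)/2] ≈ -0.1793.
E_xy = -0.2387/-0.1793 ≈ 1.331.
E_xy > 0, so bus rides and subway rides are substitutes.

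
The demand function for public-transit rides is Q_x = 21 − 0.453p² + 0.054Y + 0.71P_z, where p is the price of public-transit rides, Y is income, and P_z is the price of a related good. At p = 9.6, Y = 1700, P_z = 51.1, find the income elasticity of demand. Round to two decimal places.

0.86

Q_x = 21 − 0.453(9.6)² + 0.054(1700) + 0.71(51.1) = 21 − 41.7485 + 91.8 + 36.281 = 107.3325.
∂Q_x/∂Y = +0.054, so E_I = 0.054·(1700/107.3325) ≈ 0.86.
E_I ∈ (0,1): normal good (necessity).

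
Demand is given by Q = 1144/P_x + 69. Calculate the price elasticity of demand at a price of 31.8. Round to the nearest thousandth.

-0.343

At P_x = 31.8, Q = 104.9748.
dQ/dP_x = −1144/P_x² = −1.1313.
Point elasticity E = (dQ/dP_x)·(P_x/Q) = -1.1313 × 31.8/104.9748 ≈ -0.343.
|E| < 1, so demand is inelastic at this price.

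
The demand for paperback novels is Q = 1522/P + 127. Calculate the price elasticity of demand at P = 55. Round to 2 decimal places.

At P = 55, Q = 154.6727.
dQ/dP = −1522/P² = −0.5031.
Point elasticity E = (dQ/dP)·(P/Q) = -0.5031 × 55/154.6727 ≈ -0.18.
|E| < 1, so demand is inelastic at this price.

-0.18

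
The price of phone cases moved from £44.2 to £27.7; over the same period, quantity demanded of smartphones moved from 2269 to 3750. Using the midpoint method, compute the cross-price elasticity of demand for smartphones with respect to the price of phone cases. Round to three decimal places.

%ΔQ_x = (3750 − 2269)/[(2269+3750)/2] = 1481/3009.5 ≈ 0.4921.
%ΔP_y = (27.7 − 44.2)/[(44.2+27.7)/2] ≈ -0.4590.
E_xy = 0.4921/-0.4590 ≈ -1.072.
E_xy < 0, so smartphones and phone cases are complements.

-1.072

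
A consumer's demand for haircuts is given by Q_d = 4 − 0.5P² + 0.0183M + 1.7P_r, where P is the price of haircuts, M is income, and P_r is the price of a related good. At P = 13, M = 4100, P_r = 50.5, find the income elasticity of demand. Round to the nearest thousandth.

0.933

Evaluating quantity at (P, M, P_r) gives Q_d = 4 − 0.5(13)² + 0.0183(4100) + 1.7(50.5) = 4 − 84.5 + 75.03 + 85.85 = 80.38.
∂Q_d/∂M = +0.0183, so E_I = 0.0183·(4100/80.38) ≈ 0.933.
E_I ∈ (0,1): normal good (necessity).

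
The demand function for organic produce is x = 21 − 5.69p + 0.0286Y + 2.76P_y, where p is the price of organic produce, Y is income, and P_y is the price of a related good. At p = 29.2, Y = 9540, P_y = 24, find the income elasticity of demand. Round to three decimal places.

1.407

At the given point, x = 21 − 5.69(29.2) + 0.0286(9540) + 2.76(24) = 21 − 166.148 + 272.844 + 66.24 = 193.936.
∂x/∂Y = +0.0286, so E_I = 0.0286·(9540/193.936) ≈ 1.407.
E_I > 1: normal good (luxury).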